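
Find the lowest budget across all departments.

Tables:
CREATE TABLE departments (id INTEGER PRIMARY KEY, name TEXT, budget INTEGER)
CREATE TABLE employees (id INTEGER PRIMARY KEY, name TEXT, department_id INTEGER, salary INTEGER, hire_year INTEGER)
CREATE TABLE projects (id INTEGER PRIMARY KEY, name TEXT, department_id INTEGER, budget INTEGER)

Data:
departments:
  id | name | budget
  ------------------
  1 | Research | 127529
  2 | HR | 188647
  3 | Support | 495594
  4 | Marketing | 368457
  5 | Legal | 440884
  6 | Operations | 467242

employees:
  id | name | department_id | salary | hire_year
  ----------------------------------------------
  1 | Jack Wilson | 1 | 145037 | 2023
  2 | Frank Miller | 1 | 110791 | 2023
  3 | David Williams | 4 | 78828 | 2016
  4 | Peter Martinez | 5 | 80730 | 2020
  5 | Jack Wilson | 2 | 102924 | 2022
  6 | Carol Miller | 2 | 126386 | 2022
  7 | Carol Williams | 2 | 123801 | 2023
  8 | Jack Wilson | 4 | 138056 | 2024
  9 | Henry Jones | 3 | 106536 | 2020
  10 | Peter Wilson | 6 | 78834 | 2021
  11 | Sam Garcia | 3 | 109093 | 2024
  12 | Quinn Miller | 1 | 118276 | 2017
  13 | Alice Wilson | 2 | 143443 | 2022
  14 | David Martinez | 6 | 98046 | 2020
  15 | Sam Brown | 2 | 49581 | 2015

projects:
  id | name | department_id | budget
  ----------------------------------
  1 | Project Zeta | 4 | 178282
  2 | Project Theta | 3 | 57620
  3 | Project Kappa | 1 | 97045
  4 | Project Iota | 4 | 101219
SELECT MIN(budget) FROM departments

Execution result:
127529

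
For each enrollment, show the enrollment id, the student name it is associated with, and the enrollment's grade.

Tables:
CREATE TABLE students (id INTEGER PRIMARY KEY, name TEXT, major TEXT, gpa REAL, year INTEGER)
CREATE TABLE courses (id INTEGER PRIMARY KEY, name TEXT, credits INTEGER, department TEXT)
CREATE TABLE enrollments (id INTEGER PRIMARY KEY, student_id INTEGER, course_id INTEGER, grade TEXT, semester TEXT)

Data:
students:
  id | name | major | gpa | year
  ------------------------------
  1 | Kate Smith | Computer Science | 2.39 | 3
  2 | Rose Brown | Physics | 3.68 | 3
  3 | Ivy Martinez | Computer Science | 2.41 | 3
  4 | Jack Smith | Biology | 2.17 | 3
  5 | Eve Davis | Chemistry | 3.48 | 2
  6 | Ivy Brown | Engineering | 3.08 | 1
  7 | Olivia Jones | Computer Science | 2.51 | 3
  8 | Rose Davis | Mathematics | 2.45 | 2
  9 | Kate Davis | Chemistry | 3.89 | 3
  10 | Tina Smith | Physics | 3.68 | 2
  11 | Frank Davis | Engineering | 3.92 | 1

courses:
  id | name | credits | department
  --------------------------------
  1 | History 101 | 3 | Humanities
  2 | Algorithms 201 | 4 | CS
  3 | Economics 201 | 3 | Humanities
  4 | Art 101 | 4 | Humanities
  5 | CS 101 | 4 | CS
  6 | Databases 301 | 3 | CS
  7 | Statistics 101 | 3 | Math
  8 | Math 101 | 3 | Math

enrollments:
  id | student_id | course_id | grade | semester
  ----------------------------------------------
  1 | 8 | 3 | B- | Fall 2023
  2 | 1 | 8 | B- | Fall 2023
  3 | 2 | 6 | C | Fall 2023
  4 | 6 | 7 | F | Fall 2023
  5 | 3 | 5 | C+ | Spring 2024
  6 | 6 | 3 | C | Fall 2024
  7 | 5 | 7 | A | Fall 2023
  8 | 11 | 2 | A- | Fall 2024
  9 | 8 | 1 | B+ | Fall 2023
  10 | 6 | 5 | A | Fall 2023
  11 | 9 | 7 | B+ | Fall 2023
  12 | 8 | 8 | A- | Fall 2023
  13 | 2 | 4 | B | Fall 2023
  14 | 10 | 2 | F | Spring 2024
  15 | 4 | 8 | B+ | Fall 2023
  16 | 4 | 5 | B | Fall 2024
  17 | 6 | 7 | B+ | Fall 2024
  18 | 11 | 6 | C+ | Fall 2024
SELECT c.id, p.name AS student, c.grade FROM enrollments c JOIN students p ON c.student_id = p.id

Execution result:
id | student | grade
1 | Rose Davis | B-
2 | Kate Smith | B-
3 | Rose Brown | C
4 | Ivy Brown | F
5 | Ivy Martinez | C+
6 | Ivy Brown | C
7 | Eve Davis | A
8 | Frank Davis | A-
9 | Rose Davis | B+
10 | Ivy Brown | A
11 | Kate Davis | B+
12 | Rose Davis | A-
13 | Rose Brown | B
14 | Tina Smith | F
15 | Jack Smith | B+
16 | Jack Smith | B
17 | Ivy Brown | B+
18 | Frank Davis | C+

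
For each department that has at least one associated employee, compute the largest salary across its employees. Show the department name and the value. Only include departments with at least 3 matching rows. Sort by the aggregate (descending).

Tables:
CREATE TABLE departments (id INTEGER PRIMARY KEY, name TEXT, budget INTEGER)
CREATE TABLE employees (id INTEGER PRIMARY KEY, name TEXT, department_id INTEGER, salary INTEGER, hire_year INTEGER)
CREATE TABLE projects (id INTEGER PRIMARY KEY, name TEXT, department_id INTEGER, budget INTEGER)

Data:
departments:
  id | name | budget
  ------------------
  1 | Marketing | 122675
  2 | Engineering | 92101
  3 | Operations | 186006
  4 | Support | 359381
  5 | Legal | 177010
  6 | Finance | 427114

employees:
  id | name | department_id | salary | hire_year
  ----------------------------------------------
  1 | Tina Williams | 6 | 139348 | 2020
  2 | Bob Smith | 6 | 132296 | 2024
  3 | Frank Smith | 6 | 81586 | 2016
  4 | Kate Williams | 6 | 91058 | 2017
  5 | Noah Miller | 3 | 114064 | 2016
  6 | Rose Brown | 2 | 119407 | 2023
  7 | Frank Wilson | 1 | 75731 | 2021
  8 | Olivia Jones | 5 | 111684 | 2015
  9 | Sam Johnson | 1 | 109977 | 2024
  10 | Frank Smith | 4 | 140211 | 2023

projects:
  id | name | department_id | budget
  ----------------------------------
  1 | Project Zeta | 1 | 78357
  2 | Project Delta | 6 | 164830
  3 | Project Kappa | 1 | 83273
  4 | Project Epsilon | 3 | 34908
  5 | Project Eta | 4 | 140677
SELECT p.name, MAX(c.salary) AS max_salary FROM employees c JOIN departments p ON c.department_id = p.id GROUP BY p.id, p.name HAVING COUNT(*) >= 3 ORDER BY max_salary DESC

Execution result:
name | max_salary
Finance | 139348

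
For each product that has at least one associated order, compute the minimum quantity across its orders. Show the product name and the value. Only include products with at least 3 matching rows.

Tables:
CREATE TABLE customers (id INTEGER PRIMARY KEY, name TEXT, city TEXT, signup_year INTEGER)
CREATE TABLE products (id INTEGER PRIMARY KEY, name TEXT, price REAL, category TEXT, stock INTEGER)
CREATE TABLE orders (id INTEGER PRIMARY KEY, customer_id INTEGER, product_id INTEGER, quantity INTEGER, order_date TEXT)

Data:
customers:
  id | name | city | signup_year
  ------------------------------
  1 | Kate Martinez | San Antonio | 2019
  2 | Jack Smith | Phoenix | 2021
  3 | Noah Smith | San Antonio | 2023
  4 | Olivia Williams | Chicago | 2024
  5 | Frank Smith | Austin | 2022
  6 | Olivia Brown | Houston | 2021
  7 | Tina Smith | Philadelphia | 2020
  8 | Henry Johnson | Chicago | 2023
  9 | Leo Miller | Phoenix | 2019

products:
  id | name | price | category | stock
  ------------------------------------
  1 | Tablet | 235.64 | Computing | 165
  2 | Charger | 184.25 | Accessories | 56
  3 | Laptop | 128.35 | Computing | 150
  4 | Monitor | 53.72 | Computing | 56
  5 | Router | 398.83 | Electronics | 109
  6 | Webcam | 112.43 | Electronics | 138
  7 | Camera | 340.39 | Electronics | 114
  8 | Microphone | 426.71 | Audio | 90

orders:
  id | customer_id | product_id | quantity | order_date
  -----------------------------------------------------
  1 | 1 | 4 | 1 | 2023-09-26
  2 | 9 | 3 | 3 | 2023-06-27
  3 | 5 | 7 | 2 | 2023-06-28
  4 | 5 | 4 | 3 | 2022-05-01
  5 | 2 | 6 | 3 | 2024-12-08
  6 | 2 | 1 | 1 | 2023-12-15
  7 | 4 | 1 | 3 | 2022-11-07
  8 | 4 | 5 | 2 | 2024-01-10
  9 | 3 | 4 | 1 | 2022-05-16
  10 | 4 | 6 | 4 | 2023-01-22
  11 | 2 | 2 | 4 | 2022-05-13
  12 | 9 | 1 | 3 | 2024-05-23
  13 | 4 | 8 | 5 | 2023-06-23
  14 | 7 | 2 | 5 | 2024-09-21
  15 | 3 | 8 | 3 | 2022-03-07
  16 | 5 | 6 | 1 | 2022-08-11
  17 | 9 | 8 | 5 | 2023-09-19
SELECT p.name, MIN(c.quantity) AS min_quantity FROM orders c JOIN products p ON c.product_id = p.id GROUP BY p.id, p.name HAVING COUNT(*) >= 3

Execution result:
name | min_quantity
Tablet | 1
Monitor | 1
Webcam | 1
Microphone | 3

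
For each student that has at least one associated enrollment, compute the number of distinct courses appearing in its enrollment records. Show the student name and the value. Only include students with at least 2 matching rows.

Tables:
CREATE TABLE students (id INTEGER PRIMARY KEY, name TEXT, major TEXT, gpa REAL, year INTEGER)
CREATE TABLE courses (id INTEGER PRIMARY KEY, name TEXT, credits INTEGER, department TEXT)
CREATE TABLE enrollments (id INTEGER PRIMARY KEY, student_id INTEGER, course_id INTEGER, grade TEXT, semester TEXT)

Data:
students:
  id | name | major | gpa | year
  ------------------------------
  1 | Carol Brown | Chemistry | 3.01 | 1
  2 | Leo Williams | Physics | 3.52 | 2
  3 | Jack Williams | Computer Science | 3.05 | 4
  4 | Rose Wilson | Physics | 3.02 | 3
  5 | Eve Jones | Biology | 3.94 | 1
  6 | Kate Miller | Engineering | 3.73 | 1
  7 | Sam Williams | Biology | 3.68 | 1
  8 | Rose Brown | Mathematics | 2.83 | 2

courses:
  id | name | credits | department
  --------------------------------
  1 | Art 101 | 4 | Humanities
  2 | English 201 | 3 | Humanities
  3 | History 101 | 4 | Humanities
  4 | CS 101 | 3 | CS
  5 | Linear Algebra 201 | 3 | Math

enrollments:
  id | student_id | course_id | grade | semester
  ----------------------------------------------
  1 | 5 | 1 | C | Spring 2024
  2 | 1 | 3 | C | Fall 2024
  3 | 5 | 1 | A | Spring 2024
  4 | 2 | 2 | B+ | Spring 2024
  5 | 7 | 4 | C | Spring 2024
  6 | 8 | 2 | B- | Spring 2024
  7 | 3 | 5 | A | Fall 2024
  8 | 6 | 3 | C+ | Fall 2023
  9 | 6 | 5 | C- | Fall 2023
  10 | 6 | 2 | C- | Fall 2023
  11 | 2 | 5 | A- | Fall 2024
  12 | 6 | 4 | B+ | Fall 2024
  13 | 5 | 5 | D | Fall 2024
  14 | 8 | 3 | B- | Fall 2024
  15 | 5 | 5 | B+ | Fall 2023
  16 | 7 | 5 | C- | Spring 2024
SELECT p.name, COUNT(DISTINCT c.course_id) AS distinct_course_count FROM enrollments c JOIN students p ON c.student_id = p.id GROUP BY p.id, p.name HAVING COUNT(*) >= 2

Execution result:
name | distinct_course_count
Leo Williams | 2
Eve Jones | 2
Kate Miller | 4
Sam Williams | 2
Rose Brown | 2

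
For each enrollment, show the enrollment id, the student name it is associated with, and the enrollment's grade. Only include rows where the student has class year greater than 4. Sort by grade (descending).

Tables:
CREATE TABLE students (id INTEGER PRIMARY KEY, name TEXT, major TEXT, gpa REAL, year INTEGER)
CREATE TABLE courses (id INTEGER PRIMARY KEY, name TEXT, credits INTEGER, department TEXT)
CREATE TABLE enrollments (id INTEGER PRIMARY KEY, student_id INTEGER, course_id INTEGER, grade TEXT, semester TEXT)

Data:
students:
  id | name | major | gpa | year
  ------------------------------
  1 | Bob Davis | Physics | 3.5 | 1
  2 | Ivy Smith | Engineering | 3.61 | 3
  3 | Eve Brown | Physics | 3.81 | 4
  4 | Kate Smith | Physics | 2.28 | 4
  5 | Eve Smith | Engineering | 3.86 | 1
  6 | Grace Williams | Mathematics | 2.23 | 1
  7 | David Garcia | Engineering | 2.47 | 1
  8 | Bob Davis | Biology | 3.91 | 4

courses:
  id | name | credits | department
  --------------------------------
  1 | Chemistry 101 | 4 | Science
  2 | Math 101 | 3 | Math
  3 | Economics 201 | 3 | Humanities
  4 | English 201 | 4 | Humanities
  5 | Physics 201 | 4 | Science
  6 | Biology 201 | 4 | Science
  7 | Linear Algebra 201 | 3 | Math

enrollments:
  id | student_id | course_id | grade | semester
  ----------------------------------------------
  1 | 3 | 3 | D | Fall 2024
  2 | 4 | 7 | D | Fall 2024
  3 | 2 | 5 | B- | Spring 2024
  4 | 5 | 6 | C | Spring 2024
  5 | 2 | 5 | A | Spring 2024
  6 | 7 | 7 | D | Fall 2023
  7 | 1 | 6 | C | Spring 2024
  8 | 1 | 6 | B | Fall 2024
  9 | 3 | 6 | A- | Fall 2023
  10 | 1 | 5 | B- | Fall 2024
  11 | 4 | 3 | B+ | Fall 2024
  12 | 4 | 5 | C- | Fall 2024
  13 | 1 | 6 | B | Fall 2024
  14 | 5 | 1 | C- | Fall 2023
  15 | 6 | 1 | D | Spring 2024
SELECT c.id, p.name AS student, c.grade FROM enrollments c JOIN students p ON c.student_id = p.id WHERE p.year > 4 ORDER BY c.grade DESC

Execution result:
(no rows)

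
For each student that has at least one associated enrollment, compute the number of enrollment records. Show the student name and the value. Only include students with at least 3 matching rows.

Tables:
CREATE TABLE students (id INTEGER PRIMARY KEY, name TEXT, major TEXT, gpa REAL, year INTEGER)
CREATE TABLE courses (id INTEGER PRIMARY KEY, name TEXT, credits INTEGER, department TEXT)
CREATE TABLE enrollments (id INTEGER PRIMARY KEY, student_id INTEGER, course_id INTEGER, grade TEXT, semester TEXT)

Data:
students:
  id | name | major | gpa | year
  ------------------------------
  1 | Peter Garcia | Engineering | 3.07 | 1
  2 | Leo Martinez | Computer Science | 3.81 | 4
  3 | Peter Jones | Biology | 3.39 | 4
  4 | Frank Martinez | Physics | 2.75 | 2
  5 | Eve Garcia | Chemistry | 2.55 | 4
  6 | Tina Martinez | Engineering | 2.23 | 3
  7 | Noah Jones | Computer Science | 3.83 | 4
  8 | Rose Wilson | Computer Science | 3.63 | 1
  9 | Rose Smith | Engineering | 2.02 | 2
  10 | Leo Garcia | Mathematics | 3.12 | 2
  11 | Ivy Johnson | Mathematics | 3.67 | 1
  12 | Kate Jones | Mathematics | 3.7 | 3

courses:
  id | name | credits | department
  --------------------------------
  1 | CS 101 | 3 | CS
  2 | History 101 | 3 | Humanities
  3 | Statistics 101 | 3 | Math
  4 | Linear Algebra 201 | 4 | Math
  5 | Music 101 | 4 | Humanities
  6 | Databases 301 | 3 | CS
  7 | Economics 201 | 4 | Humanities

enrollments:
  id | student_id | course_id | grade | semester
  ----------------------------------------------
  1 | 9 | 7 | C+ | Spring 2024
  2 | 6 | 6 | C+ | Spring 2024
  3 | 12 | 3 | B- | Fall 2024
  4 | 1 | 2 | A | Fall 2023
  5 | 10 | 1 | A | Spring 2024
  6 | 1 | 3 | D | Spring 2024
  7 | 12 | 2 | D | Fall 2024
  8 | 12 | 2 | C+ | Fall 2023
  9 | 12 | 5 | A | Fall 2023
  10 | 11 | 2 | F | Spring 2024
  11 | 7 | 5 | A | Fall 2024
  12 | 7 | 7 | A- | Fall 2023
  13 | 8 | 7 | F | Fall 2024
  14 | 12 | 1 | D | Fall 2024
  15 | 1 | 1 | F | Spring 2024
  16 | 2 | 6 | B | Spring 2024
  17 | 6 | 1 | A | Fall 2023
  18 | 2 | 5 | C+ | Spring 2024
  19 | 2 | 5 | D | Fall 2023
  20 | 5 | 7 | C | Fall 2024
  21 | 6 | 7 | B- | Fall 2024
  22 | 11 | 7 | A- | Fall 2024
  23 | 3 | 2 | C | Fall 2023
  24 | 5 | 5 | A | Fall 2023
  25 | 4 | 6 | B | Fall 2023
SELECT p.name, COUNT(*) AS n FROM enrollments c JOIN students p ON c.student_id = p.id GROUP BY p.id, p.name HAVING COUNT(*) >= 3

Execution result:
name | n
Peter Garcia | 3
Leo Martinez | 3
Tina Martinez | 3
Kate Jones | 5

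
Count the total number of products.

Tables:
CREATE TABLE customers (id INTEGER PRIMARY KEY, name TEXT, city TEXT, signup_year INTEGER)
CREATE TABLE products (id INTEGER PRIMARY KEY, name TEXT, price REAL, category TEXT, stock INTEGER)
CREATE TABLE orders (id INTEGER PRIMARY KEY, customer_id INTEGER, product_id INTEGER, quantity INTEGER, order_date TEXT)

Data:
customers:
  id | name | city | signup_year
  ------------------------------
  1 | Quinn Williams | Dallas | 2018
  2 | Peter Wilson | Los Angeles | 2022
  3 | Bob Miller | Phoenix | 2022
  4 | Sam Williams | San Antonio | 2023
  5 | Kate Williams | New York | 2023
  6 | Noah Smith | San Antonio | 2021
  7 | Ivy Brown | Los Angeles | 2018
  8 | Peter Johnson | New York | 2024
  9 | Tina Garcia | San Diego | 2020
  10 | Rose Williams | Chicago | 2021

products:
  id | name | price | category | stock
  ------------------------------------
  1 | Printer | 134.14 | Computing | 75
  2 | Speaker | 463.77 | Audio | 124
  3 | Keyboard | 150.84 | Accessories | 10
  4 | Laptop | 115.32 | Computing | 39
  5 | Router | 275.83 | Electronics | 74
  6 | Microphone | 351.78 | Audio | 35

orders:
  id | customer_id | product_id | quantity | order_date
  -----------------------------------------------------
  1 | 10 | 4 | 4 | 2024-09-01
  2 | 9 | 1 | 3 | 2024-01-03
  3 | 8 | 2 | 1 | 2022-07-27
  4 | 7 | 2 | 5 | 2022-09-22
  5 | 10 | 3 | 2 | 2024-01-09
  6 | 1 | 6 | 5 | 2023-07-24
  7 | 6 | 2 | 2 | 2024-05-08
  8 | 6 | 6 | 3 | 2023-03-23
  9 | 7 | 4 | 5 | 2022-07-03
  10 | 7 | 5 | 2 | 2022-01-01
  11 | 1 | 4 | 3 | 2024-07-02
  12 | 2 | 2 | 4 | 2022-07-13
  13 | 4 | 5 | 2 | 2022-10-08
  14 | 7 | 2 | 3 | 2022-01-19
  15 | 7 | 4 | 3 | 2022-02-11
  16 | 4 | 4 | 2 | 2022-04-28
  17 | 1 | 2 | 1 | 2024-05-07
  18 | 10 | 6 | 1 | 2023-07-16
SELECT COUNT(*) FROM products

Execution result:
6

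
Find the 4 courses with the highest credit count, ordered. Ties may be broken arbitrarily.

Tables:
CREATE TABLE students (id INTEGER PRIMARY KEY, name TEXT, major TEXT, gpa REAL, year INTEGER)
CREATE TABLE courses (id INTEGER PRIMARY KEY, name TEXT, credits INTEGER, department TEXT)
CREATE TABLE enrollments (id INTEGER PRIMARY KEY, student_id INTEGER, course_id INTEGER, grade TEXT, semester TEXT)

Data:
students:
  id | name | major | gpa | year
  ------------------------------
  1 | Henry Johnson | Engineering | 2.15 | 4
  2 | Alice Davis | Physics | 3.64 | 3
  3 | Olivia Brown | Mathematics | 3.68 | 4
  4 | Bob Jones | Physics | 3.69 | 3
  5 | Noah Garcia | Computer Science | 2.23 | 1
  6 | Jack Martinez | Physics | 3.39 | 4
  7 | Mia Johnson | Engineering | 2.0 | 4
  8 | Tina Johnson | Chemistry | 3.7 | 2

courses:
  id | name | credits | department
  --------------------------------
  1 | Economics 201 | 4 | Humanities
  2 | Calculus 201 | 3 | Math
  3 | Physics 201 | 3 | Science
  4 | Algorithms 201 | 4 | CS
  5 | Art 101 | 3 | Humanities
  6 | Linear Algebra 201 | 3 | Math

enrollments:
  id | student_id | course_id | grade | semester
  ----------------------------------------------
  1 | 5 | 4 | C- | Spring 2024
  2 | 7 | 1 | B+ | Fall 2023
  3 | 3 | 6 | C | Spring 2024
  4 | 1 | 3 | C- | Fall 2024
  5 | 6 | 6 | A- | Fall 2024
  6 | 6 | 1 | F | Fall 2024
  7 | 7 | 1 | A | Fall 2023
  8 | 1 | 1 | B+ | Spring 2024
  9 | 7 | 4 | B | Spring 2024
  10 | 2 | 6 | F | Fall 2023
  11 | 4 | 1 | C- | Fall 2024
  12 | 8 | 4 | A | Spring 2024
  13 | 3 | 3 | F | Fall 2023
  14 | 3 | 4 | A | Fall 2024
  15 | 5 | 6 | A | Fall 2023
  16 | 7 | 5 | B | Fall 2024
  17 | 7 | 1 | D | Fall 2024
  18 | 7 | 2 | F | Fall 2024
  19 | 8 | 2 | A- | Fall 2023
SELECT name, credits FROM courses ORDER BY credits DESC LIMIT 4

Execution result:
name | credits
Economics 201 | 4
Algorithms 201 | 4
Calculus 201 | 3
Physics 201 | 3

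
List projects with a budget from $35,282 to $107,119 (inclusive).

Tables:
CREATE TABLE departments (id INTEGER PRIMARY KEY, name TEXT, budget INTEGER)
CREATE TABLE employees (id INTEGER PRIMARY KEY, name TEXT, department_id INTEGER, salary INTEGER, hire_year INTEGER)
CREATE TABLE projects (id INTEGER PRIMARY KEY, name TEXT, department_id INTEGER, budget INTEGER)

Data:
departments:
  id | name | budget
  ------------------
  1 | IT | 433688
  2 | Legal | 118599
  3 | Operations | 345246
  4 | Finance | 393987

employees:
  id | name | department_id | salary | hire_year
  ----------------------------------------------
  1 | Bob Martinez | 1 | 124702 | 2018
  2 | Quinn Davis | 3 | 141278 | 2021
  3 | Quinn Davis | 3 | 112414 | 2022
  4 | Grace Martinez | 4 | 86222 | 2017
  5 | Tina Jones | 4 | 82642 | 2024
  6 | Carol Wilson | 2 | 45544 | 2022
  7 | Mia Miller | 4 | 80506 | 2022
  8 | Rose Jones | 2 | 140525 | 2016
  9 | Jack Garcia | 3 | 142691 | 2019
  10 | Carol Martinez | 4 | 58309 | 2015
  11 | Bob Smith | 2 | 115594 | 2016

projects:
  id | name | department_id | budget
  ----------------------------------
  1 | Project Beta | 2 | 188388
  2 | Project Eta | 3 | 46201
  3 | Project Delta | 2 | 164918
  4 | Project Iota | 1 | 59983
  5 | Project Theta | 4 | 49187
SELECT name, budget FROM projects WHERE budget BETWEEN 35282 AND 107119

Execution result:
name | budget
Project Eta | 46201
Project Iota | 59983
Project Theta | 49187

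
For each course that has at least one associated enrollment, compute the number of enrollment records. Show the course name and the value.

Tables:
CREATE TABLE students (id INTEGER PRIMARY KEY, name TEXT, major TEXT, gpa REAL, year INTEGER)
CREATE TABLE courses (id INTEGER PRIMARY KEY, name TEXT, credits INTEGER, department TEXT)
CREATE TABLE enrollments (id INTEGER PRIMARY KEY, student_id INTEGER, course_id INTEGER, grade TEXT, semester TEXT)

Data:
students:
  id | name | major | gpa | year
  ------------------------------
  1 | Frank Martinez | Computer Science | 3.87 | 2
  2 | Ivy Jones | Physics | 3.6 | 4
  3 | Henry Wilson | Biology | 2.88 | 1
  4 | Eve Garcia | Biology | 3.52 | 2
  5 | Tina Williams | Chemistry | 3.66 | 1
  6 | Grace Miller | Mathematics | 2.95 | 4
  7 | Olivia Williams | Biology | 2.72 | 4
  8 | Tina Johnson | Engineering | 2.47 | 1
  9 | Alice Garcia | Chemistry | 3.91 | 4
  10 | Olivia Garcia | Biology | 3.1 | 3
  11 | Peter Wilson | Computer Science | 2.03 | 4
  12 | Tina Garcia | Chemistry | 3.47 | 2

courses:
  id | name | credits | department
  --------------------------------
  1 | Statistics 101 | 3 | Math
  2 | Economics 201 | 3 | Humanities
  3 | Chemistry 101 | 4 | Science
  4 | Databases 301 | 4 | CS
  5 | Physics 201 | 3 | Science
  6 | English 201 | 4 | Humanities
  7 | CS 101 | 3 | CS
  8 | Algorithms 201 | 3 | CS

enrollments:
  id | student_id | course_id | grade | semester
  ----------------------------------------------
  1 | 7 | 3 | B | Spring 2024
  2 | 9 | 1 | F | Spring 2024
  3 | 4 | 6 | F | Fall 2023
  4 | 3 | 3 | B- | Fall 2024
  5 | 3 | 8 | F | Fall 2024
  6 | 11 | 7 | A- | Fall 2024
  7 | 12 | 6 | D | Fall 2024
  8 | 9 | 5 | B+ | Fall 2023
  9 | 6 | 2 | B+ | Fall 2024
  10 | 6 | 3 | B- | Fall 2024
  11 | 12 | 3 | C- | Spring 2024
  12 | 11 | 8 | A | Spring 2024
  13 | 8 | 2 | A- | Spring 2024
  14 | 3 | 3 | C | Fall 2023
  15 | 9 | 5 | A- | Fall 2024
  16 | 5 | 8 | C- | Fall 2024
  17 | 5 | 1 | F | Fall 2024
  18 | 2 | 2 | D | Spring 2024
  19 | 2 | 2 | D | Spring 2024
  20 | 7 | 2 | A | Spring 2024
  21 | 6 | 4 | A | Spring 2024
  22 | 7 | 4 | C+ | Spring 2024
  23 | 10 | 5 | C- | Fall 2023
SELECT p.name, COUNT(*) AS n FROM enrollments c JOIN courses p ON c.course_id = p.id GROUP BY p.id, p.name

Execution result:
name | n
Statistics 101 | 2
Economics 201 | 5
Chemistry 101 | 5
Databases 301 | 2
Physics 201 | 3
English 201 | 2
CS 101 | 1
Algorithms 201 | 3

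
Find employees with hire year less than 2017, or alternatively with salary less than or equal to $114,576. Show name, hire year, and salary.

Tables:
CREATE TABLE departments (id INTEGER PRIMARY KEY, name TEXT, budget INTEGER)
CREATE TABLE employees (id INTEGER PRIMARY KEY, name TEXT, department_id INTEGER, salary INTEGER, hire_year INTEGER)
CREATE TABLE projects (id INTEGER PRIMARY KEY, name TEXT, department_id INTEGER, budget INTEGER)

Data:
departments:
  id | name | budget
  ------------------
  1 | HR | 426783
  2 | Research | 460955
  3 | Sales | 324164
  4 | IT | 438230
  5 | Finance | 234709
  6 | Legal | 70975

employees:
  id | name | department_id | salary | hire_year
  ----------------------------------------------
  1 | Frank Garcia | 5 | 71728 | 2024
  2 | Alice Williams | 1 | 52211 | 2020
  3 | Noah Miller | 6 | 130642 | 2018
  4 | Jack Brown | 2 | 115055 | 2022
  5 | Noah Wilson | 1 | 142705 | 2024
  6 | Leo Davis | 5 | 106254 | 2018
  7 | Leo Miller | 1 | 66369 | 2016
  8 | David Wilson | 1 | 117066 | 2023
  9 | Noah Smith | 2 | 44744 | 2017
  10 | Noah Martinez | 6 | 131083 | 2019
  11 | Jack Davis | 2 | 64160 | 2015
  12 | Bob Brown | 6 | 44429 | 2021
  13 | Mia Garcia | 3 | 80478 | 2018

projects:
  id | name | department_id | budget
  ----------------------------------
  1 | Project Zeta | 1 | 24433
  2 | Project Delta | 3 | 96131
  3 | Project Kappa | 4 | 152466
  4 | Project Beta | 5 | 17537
SELECT name, hire_year, salary FROM employees WHERE hire_year < 2017 OR salary <= 114576

Execution result:
name | hire_year | salary
Frank Garcia | 2024 | 71728
Alice Williams | 2020 | 52211
Leo Davis | 2018 | 106254
Leo Miller | 2016 | 66369
Noah Smith | 2017 | 44744
Jack Davis | 2015 | 64160
Bob Brown | 2021 | 44429
Mia Garcia | 2018 | 80478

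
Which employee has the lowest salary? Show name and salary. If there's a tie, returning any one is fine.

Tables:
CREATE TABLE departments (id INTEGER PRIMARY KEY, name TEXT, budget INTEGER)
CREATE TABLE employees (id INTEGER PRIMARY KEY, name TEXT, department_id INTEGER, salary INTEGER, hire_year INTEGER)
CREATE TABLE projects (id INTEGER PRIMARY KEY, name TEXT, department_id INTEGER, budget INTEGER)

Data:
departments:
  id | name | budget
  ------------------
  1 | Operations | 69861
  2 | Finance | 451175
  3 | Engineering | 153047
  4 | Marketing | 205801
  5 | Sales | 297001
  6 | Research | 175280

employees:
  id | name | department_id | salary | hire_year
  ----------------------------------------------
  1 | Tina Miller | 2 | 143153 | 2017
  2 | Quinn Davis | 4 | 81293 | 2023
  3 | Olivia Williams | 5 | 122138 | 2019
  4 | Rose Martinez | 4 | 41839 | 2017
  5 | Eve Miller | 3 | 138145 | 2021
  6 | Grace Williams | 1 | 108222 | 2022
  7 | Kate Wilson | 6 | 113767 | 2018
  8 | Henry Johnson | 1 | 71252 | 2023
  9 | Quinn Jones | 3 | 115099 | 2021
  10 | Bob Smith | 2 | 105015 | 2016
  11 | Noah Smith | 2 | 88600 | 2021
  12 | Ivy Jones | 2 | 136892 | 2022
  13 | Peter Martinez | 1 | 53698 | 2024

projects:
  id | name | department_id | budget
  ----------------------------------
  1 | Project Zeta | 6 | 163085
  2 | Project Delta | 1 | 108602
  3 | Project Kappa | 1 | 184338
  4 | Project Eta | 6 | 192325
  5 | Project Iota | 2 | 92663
SELECT name, salary FROM employees ORDER BY salary ASC LIMIT 1

Execution result:
name | salary
Rose Martinez | 41839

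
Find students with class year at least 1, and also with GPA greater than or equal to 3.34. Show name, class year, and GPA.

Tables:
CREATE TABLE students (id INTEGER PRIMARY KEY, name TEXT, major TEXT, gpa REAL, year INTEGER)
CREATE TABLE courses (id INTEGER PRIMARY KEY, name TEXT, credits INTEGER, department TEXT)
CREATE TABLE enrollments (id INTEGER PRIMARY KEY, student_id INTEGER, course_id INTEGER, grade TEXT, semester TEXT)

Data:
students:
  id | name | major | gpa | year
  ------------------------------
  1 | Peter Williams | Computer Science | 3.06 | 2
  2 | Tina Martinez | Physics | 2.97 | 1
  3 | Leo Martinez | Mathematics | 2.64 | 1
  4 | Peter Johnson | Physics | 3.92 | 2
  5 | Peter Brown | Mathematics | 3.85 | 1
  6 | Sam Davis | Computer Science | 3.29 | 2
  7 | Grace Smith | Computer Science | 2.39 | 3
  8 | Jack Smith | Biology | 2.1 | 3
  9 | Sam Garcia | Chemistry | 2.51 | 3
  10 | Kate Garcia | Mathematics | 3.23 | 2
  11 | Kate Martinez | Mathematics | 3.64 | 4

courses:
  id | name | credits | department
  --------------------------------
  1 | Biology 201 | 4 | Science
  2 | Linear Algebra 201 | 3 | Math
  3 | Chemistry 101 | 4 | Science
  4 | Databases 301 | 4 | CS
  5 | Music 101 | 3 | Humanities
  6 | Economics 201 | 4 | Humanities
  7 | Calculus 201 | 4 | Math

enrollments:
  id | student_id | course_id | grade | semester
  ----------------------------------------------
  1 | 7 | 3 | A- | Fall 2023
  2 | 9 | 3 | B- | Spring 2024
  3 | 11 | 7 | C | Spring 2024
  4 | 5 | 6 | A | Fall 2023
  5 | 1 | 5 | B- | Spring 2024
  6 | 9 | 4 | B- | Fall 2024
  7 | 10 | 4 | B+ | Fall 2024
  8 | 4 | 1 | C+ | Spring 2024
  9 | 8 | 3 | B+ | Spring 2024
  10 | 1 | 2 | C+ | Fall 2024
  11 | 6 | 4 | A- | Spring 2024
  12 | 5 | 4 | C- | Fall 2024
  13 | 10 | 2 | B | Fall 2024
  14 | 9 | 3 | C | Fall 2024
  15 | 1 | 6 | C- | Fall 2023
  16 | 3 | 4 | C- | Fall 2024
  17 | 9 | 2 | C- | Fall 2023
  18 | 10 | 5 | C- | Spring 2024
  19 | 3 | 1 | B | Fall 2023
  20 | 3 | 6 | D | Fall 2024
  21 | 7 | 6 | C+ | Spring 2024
SELECT name, year, gpa FROM students WHERE year >= 1 AND gpa >= 3.34

Execution result:
name | year | gpa
Peter Johnson | 2 | 3.92
Peter Brown | 1 | 3.85
Kate Martinez | 4 | 3.64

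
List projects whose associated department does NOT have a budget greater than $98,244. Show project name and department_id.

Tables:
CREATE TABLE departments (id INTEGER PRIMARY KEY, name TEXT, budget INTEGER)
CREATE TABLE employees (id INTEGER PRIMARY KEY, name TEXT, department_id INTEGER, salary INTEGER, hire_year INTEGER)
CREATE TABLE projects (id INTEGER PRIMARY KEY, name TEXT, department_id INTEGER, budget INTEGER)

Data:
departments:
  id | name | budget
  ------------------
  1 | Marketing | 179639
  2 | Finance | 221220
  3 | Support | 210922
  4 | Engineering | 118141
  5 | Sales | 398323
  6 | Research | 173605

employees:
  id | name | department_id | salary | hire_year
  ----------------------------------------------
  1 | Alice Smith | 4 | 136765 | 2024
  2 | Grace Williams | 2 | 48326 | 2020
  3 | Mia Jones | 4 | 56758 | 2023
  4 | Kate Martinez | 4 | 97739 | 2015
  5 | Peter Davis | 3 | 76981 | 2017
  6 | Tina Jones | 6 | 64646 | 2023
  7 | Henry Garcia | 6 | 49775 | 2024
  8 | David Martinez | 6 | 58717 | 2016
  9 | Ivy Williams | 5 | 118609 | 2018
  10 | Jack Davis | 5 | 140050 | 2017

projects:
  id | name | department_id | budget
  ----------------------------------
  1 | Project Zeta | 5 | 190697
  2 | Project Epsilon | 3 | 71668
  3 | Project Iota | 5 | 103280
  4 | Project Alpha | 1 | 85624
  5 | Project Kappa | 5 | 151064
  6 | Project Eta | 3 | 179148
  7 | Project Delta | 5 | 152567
SELECT name, department_id FROM projects WHERE department_id NOT IN (SELECT id FROM departments WHERE budget > 98244)

Execution result:
(no rows)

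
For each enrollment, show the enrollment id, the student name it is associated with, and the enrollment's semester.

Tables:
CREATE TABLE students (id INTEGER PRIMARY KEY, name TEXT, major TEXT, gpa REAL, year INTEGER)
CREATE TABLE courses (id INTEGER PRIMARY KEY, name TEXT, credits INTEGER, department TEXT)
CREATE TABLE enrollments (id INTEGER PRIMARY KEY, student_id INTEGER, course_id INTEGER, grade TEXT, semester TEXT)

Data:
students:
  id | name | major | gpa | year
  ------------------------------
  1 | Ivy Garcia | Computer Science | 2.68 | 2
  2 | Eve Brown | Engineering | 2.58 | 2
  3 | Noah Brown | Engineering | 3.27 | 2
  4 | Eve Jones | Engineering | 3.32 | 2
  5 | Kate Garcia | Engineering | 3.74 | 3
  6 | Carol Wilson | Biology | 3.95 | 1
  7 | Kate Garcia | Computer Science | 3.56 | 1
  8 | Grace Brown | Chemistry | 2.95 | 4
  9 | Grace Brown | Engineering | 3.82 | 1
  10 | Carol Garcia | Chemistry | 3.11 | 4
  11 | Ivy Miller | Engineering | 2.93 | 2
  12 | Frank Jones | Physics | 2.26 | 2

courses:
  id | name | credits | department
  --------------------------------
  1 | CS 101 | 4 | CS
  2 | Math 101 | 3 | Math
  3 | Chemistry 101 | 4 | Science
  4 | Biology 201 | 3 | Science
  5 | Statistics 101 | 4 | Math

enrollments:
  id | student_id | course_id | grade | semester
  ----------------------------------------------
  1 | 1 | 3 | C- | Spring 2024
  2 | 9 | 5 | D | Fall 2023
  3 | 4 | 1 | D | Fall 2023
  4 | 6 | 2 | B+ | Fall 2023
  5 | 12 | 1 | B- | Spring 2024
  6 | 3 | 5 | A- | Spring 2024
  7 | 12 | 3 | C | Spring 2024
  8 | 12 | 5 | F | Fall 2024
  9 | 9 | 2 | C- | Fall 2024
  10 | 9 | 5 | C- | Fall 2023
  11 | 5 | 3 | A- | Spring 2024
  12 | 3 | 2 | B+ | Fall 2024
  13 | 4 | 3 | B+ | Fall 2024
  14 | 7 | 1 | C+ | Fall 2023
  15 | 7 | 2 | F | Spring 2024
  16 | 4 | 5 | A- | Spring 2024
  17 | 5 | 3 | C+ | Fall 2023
SELECT c.id, p.name AS student, c.semester FROM enrollments c JOIN students p ON c.student_id = p.id

Execution result:
id | student | semester
1 | Ivy Garcia | Spring 2024
2 | Grace Brown | Fall 2023
3 | Eve Jones | Fall 2023
4 | Carol Wilson | Fall 2023
5 | Frank Jones | Spring 2024
6 | Noah Brown | Spring 2024
7 | Frank Jones | Spring 2024
8 | Frank Jones | Fall 2024
9 | Grace Brown | Fall 2024
10 | Grace Brown | Fall 2023
11 | Kate Garcia | Spring 2024
12 | Noah Brown | Fall 2024
13 | Eve Jones | Fall 2024
14 | Kate Garcia | Fall 2023
15 | Kate Garcia | Spring 2024
16 | Eve Jones | Spring 2024
17 | Kate Garcia | Fall 2023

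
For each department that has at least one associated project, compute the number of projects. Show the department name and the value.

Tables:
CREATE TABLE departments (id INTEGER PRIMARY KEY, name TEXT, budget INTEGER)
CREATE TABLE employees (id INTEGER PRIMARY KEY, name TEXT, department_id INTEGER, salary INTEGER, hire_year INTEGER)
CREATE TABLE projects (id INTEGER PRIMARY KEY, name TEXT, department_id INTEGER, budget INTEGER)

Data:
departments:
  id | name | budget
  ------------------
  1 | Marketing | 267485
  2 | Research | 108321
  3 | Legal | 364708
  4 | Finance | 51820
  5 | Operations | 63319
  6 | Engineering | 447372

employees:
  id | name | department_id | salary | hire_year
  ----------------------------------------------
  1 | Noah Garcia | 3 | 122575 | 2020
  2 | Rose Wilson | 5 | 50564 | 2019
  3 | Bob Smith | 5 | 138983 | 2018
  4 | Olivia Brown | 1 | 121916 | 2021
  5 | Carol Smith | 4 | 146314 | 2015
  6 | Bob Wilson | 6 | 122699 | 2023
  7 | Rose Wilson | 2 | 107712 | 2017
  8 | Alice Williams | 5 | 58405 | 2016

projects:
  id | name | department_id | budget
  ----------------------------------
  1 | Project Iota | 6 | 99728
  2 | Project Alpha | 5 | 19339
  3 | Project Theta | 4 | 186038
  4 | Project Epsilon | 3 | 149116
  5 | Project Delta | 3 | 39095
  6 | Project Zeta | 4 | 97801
SELECT p.name, COUNT(*) AS n FROM projects c JOIN departments p ON c.department_id = p.id GROUP BY p.id, p.name

Execution result:
name | n
Legal | 2
Finance | 2
Operations | 1
Engineering | 1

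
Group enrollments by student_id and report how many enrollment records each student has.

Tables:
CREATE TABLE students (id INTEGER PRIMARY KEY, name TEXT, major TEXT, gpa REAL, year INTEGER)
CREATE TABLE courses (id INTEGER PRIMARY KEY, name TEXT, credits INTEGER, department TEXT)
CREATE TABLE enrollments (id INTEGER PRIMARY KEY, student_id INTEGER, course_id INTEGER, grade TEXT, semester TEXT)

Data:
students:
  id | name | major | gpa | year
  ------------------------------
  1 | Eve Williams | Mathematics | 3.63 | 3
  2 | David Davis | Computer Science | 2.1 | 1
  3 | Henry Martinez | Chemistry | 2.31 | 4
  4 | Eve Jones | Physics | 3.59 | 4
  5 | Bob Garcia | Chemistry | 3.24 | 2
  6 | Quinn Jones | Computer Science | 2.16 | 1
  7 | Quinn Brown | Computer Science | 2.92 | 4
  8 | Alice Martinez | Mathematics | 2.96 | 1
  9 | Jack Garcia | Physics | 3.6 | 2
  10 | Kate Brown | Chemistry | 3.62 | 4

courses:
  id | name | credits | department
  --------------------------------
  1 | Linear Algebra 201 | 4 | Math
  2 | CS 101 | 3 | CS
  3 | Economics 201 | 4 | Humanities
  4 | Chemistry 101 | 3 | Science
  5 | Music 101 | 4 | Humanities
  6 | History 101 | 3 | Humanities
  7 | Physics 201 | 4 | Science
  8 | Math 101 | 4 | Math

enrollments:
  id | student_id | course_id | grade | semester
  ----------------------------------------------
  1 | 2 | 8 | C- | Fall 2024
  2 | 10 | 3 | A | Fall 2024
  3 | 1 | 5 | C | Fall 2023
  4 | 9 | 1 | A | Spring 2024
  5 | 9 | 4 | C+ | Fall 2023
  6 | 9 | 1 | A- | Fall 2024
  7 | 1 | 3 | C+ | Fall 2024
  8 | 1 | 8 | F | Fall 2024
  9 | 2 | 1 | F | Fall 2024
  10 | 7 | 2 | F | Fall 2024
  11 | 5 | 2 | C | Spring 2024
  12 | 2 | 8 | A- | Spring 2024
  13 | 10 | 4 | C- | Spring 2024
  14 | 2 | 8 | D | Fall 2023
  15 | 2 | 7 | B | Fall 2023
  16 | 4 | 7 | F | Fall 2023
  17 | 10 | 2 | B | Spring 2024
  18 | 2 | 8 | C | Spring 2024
SELECT student_id, COUNT(*) AS enrollment_count FROM enrollments GROUP BY student_id

Execution result:
student_id | enrollment_count
1 | 3
2 | 6
4 | 1
5 | 1
7 | 1
9 | 3
10 | 3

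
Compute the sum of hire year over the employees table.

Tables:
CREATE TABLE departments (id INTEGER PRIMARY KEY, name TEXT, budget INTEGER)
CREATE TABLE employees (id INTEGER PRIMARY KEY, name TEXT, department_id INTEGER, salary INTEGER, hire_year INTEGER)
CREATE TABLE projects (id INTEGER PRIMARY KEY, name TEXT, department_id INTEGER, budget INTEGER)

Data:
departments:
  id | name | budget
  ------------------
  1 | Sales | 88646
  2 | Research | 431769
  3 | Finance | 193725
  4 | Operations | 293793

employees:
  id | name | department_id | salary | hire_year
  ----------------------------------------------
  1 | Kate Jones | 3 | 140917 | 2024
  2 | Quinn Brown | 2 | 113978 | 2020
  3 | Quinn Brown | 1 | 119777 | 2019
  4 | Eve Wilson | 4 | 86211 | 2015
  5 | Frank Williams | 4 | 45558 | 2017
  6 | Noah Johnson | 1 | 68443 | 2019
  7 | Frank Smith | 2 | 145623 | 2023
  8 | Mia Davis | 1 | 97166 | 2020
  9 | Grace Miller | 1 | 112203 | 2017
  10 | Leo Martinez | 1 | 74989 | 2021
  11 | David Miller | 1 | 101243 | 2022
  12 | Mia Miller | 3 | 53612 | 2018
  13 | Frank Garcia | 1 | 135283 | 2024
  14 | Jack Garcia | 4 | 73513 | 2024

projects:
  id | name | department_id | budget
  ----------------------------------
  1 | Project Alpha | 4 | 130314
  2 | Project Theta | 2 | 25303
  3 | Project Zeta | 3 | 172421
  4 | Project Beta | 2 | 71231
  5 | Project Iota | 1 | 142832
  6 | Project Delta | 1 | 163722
SELECT SUM(hire_year) FROM employees

Execution result:
28283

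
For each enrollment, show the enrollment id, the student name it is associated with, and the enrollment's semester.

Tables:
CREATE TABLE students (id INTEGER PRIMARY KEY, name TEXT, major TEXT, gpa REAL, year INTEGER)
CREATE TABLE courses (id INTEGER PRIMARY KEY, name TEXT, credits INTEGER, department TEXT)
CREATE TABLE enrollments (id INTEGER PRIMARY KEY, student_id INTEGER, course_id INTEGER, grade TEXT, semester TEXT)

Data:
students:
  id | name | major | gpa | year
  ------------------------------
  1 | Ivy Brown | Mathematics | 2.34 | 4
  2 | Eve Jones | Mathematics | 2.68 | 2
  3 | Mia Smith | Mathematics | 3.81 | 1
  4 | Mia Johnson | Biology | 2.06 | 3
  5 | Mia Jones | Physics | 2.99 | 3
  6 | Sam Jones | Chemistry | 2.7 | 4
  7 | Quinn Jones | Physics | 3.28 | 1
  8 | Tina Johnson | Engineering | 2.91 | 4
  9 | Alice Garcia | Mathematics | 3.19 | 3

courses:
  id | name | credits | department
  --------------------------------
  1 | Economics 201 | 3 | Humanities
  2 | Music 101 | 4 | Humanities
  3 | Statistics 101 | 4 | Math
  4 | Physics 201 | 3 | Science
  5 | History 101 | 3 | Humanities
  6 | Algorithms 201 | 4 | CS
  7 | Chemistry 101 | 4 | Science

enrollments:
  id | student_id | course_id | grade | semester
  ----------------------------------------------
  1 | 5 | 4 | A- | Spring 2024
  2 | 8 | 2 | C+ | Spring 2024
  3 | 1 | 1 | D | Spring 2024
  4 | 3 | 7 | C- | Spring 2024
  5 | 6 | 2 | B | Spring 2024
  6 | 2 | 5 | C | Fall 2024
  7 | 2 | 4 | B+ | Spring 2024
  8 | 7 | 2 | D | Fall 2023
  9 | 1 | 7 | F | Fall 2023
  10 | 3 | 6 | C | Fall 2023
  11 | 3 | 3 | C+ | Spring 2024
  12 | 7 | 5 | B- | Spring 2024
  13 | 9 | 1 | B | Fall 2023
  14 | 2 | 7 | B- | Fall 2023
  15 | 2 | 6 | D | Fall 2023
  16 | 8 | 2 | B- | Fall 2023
SELECT c.id, p.name AS student, c.semester FROM enrollments c JOIN students p ON c.student_id = p.id

Execution result:
id | student | semester
1 | Mia Jones | Spring 2024
2 | Tina Johnson | Spring 2024
3 | Ivy Brown | Spring 2024
4 | Mia Smith | Spring 2024
5 | Sam Jones | Spring 2024
6 | Eve Jones | Fall 2024
7 | Eve Jones | Spring 2024
8 | Quinn Jones | Fall 2023
9 | Ivy Brown | Fall 2023
10 | Mia Smith | Fall 2023
11 | Mia Smith | Spring 2024
12 | Quinn Jones | Spring 2024
13 | Alice Garcia | Fall 2023
14 | Eve Jones | Fall 2023
15 | Eve Jones | Fall 2023
16 | Tina Johnson | Fall 2023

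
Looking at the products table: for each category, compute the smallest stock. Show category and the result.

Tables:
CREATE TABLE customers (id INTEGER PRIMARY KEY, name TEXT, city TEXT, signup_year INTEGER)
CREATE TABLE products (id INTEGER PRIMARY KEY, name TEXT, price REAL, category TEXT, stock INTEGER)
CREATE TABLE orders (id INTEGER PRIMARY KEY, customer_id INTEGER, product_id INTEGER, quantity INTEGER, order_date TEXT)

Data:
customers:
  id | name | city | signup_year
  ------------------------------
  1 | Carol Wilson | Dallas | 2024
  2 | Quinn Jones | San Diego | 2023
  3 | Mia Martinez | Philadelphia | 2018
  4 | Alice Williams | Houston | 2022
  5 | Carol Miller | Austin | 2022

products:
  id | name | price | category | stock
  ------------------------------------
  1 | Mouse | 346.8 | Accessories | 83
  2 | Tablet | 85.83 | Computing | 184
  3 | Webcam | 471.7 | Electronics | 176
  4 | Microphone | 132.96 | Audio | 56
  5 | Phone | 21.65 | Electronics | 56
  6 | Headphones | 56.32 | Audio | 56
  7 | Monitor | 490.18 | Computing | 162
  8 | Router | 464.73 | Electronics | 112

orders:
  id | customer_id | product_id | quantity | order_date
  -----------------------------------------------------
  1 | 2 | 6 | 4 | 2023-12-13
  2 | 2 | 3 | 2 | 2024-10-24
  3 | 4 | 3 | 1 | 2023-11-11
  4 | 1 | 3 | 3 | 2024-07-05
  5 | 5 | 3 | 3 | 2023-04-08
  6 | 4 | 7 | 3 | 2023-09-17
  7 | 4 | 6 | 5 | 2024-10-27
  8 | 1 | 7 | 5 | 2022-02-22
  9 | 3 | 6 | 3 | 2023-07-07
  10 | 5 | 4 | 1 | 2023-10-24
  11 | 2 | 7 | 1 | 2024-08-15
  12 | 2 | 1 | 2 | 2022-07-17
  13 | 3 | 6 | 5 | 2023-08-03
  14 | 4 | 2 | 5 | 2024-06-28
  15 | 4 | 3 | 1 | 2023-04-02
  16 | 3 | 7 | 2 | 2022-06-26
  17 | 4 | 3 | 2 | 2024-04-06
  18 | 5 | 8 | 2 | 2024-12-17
SELECT category, MIN(stock) AS min_stock FROM products GROUP BY category

Execution result:
category | min_stock
Accessories | 83
Audio | 56
Computing | 162
Electronics | 56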